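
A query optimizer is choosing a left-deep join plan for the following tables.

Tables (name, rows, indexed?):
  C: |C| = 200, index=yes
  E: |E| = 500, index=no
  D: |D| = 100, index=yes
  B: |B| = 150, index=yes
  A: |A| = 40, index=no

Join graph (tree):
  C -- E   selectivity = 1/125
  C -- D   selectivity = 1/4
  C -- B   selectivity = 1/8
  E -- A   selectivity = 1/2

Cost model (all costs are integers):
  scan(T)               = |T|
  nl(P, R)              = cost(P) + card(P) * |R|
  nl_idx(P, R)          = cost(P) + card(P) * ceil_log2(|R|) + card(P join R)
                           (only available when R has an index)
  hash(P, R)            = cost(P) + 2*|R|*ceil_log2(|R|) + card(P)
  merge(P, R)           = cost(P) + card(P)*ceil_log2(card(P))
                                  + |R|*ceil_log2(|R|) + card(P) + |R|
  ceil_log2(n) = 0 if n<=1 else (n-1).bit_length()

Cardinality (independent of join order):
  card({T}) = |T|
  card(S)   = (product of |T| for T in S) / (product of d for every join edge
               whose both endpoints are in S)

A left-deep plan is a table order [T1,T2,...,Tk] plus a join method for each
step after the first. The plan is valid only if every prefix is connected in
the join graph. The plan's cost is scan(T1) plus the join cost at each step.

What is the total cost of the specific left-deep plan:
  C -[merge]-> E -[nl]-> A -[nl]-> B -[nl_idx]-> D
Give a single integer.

12039000

step 1: scan C: cost=200, card=200
step 2: join E via merge
    card(P join E) = 200*500/(125) = 800
    cost = 200 + 200*8 + 500*9 + 200 + 500 = 7000
step 3: join A via nl
    card(P join A) = 800*40/(2) = 16000
    cost = 7000 + 800*40 = 39000
step 4: join B via nl
    card(P join B) = 16000*150/(8) = 300000
    cost = 39000 + 16000*150 = 2439000
step 5: join D via nl_idx
    card(P join D) = 300000*100/(4) = 7500000
    cost = 2439000 + 300000*7 + 7500000 = 12039000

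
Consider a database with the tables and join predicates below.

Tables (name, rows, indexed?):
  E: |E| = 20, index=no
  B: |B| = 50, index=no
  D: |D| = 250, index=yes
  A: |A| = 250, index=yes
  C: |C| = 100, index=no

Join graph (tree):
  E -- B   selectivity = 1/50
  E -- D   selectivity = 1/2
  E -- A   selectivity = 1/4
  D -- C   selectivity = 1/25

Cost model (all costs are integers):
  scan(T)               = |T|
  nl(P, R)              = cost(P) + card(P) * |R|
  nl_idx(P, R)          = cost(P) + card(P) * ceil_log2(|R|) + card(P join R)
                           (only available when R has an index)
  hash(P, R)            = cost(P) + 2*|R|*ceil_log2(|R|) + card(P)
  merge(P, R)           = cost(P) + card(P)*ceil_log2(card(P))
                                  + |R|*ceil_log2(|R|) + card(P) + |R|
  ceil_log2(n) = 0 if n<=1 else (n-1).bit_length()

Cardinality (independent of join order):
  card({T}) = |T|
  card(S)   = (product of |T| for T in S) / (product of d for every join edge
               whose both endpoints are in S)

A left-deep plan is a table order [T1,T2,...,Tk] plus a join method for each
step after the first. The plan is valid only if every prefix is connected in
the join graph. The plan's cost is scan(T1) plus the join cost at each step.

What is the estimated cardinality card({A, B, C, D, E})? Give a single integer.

625000

Tables in S: A(250), B(50), C(100), D(250), E(20)
Edges inside S: E-B(d=50), E-D(d=2), E-A(d=4), D-C(d=25)
numerator = 250 * 50 * 100 * 250 * 20 = 6250000000
denominator = 50 * 2 * 4 * 25 = 10000
card(S) = 6250000000 / 10000 = 625000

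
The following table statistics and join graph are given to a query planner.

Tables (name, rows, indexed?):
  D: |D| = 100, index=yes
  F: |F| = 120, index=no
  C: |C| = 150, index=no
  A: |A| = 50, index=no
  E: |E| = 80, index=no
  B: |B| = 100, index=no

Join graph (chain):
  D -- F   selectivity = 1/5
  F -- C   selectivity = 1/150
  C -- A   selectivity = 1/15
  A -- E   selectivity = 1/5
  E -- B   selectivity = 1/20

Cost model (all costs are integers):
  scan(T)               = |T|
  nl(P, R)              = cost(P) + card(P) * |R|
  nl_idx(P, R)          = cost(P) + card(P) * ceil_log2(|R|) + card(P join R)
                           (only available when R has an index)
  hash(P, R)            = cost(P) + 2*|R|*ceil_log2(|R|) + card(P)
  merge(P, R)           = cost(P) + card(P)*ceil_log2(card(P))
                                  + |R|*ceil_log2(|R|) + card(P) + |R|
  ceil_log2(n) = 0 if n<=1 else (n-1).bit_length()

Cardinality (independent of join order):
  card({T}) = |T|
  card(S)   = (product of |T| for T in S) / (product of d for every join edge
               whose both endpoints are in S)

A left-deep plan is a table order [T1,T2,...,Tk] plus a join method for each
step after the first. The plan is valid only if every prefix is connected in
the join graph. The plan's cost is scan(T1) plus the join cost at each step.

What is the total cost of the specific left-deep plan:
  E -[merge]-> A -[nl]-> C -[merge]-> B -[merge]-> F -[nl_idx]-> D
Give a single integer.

step 1: scan E: cost=80, card=80
step 2: join A via merge
    card(P join A) = 80*50/(5) = 800
    cost = 80 + 80*7 + 50*6 + 80 + 50 = 1070
step 3: join C via nl
    card(P join C) = 800*150/(15) = 8000
    cost = 1070 + 800*150 = 121070
step 4: join B via merge
    card(P join B) = 8000*100/(20) = 40000
    cost = 121070 + 8000*13 + 100*7 + 8000 + 100 = 233870
step 5: join F via merge
    card(P join F) = 40000*120/(150) = 32000
    cost = 233870 + 40000*16 + 120*7 + 40000 + 120 = 914830
step 6: join D via nl_idx
    card(P join D) = 32000*100/(5) = 640000
    cost = 914830 + 32000*7 + 640000 = 1778830

1778830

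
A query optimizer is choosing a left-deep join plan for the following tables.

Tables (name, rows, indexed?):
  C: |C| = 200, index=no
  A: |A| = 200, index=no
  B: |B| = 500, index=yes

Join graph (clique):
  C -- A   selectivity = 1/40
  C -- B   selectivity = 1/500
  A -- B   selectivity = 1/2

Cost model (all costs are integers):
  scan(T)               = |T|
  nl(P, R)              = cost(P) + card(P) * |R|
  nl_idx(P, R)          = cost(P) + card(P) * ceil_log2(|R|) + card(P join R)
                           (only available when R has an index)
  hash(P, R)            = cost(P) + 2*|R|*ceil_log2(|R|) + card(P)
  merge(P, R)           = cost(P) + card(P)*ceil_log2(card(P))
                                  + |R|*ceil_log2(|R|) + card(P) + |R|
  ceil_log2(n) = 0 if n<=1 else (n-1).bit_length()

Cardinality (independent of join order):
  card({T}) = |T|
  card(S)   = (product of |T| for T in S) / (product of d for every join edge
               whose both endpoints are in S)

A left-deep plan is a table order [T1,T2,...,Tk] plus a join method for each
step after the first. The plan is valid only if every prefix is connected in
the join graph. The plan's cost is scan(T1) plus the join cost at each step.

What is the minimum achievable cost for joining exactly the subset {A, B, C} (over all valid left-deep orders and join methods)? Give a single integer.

5600

Selinger DP over subsets of {A,B,C}:
  {C}: scan cost=200, card=200
  {A}: scan cost=200, card=200
  {B}: scan cost=500, card=500
  {AC}: card=1000; try (C,hash)→3600, (A,hash)→3600, (C,merge)→3800, (A,merge)→3800, (C,nl)→40200, (A,nl)→40200; best=3600 via (C,hash)
  {BC}: card=200; try (B,nl_idx)→2200, (C,hash)→4200, (B,merge)→7000, (C,merge)→7300, (B,hash)→9400, (B,nl)→100200 …(+1); best=2200 via (B,nl_idx)
  {AB}: card=50000; try (A,hash)→4200, (B,merge)→7000, (A,merge)→7300, (B,hash)→9400, (B,nl_idx)→52000, (B,nl)→100200 …(+1); best=4200 via (A,hash)
  {ABC}: card=500; try (A,hash)→5600, (A,merge)→5800, (B,nl_idx)→13100, (B,hash)→13600, (B,merge)→19600, (A,nl)→42200 …(+4); best=5600 via (A,hash)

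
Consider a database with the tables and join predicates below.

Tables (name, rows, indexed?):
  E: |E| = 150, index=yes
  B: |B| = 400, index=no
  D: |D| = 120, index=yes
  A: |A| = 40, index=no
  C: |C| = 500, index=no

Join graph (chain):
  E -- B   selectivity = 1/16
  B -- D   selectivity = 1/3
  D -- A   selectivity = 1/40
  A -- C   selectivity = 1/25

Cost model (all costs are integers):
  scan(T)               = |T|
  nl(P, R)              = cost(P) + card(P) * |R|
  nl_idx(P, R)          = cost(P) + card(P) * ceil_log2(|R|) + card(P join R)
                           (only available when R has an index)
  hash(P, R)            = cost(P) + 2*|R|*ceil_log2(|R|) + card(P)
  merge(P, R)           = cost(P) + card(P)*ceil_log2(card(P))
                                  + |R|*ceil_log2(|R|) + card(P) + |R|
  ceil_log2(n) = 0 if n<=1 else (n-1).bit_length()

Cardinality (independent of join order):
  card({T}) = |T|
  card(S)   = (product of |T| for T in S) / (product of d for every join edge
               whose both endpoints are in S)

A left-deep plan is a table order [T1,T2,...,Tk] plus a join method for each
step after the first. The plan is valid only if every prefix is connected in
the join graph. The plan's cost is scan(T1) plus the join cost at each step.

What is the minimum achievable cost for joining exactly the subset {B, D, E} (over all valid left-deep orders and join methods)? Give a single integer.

Selinger DP over subsets of {B,D,E}:
  {E}: scan cost=150, card=150
  {B}: scan cost=400, card=400
  {D}: scan cost=120, card=120
  {BE}: card=3750; try (E,hash)→3200, (B,merge)→5500, (E,merge)→5750, (E,nl_idx)→7350, (B,hash)→7500, (B,nl)→60150 …(+1); best=3200 via (E,hash)
  {BD}: card=16000; try (D,hash)→2480, (B,merge)→5080, (D,merge)→5360, (B,hash)→7440, (D,nl_idx)→19200, (B,nl)→48120 …(+1); best=2480 via (D,hash)
  {BDE}: card=150000; try (D,hash)→8630, (E,hash)→20880, (D,merge)→52910, (D,nl_idx)→179450, (E,merge)→243830, (E,nl_idx)→280480 …(+2); best=8630 via (D,hash)

8630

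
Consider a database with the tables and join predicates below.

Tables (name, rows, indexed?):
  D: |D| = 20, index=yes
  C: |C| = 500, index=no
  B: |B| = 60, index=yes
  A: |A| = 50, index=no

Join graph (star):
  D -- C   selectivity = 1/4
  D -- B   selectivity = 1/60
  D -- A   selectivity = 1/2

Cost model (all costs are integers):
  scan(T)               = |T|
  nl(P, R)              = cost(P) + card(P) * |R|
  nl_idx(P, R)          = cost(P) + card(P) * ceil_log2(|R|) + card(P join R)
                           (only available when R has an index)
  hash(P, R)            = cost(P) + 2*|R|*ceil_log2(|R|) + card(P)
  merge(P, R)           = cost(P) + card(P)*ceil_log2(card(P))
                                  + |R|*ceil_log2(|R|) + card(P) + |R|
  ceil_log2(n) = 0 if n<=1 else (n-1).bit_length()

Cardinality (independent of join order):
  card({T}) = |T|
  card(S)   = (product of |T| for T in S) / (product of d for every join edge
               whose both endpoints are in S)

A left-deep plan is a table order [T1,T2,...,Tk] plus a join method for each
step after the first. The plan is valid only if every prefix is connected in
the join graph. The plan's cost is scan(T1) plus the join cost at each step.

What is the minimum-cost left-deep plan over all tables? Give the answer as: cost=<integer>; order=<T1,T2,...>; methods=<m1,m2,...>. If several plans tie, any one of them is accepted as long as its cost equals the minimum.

cost=7520; order=C,D,B,A; methods=hash,hash,hash

Selinger DP (subsets sized 1..n):
  {D}: scan cost=20, card=20
  {C}: scan cost=500, card=500
  {B}: scan cost=60, card=60
  {A}: scan cost=50, card=50
  {CD}: card=2500; try (D,hash)→1200, (C,merge)→5140, (D,nl_idx)→5500, (D,merge)→5620, (C,hash)→9040, (C,nl)→10020 …(+1); best=1200 via (D,hash)
  {BD}: card=20; try (B,nl_idx)→160, (D,hash)→320, (D,nl_idx)→380, (B,merge)→560, (D,merge)→600, (B,hash)→760 …(+2); best=160 via (B,nl_idx)
  {AD}: card=500; try (D,hash)→300, (A,merge)→490, (D,merge)→520, (A,hash)→640, (D,nl_idx)→800, (A,nl)→1020 …(+1); best=300 via (D,hash)
  {BCD}: card=2500; try (B,hash)→4420, (C,merge)→5280, (C,hash)→9180, (C,nl)→10160, (B,nl_idx)→18700, (B,merge)→34120 …(+1); best=4420 via (B,hash)
  {ACD}: card=62500; try (A,hash)→4300, (C,hash)→9800, (C,merge)→10300, (A,merge)→34050, (A,nl)→126200, (C,nl)→250300; best=4300 via (A,hash)
  {ABD}: card=500; try (A,merge)→630, (A,hash)→780, (A,nl)→1160, (B,hash)→1520, (B,nl_idx)→3800, (B,merge)→5720 …(+1); best=630 via (A,merge)
  {ABCD}: card=62500; try (A,hash)→7520, (C,hash)→10130, (C,merge)→10630, (A,merge)→37270, (B,hash)→67520, (A,nl)→129420 …(+4); best=7520 via (A,hash)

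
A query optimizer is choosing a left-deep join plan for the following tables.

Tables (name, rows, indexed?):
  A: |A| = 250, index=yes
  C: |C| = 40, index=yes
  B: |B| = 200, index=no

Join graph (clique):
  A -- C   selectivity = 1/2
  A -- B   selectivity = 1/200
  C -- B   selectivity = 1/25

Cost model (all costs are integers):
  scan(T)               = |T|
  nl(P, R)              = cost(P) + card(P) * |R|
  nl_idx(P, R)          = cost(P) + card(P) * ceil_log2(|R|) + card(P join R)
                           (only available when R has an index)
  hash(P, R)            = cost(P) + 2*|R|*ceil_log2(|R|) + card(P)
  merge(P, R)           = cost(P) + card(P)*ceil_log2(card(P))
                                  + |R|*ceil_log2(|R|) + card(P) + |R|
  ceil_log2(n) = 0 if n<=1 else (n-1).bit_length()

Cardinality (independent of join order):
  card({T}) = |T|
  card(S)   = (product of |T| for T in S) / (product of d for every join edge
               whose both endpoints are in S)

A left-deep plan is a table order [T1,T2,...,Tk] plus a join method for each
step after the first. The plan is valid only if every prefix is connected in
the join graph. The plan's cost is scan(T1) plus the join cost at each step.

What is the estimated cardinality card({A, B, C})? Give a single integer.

Tables in S: A(250), B(200), C(40)
Edges inside S: A-C(d=2), A-B(d=200), C-B(d=25)
numerator = 250 * 200 * 40 = 2000000
denominator = 2 * 200 * 25 = 10000
card(S) = 2000000 / 10000 = 200

200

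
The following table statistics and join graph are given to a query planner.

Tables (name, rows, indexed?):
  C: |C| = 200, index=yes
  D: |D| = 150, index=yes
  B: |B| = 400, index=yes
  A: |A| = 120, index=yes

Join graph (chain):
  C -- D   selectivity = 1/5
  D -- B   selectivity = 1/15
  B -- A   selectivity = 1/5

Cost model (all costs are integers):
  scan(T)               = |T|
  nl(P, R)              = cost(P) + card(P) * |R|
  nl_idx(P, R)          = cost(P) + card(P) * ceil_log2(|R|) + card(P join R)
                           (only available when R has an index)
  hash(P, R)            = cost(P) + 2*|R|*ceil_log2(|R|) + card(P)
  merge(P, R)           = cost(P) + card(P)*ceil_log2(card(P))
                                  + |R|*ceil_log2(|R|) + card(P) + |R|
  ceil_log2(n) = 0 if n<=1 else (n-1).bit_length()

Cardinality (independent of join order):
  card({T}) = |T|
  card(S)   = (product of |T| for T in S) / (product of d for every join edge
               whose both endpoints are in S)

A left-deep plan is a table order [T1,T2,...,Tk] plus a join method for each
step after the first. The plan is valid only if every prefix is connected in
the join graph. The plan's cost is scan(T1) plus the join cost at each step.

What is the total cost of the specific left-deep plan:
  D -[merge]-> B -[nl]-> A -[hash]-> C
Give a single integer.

step 1: scan D: cost=150, card=150
step 2: join B via merge
    card(P join B) = 150*400/(15) = 4000
    cost = 150 + 150*8 + 400*9 + 150 + 400 = 5500
step 3: join A via nl
    card(P join A) = 4000*120/(5) = 96000
    cost = 5500 + 4000*120 = 485500
step 4: join C via hash
    card(P join C) = 96000*200/(5) = 3840000
    cost = 485500 + 2*200*8 + 96000 = 584700

584700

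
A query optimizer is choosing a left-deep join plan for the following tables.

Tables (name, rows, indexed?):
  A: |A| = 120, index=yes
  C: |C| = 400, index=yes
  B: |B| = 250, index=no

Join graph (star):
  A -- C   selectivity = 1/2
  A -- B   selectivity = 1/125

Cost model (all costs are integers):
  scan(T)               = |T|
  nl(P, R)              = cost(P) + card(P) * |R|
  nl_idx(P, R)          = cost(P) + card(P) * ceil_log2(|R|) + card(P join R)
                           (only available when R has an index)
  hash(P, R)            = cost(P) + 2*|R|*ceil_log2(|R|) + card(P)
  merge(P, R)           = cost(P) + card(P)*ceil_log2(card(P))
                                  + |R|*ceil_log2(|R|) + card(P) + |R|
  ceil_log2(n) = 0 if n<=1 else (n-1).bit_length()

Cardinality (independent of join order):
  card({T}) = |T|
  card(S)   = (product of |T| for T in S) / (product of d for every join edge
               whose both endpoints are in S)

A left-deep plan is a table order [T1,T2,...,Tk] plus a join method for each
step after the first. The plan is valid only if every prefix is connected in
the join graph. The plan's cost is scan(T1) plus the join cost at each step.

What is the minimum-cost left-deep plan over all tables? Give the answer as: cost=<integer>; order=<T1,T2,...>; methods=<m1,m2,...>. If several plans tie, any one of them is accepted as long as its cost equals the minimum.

Selinger DP (subsets sized 1..n):
  {A}: scan cost=120, card=120
  {C}: scan cost=400, card=400
  {B}: scan cost=250, card=250
  {AC}: card=24000; try (A,hash)→2480, (C,merge)→5080, (A,merge)→5360, (C,hash)→7440, (C,nl_idx)→25200, (A,nl_idx)→27200 …(+2); best=2480 via (A,hash)
  {AB}: card=240; try (A,hash)→2180, (A,nl_idx)→2240, (B,merge)→3330, (A,merge)→3460, (B,hash)→4240, (B,nl)→30120 …(+1); best=2180 via (A,hash)
  {ABC}: card=48000; try (C,merge)→8340, (C,hash)→9620, (B,hash)→30480, (C,nl_idx)→52340, (C,nl)→98180, (B,merge)→388730 …(+1); best=8340 via (C,merge)

cost=8340; order=B,A,C; methods=hash,merge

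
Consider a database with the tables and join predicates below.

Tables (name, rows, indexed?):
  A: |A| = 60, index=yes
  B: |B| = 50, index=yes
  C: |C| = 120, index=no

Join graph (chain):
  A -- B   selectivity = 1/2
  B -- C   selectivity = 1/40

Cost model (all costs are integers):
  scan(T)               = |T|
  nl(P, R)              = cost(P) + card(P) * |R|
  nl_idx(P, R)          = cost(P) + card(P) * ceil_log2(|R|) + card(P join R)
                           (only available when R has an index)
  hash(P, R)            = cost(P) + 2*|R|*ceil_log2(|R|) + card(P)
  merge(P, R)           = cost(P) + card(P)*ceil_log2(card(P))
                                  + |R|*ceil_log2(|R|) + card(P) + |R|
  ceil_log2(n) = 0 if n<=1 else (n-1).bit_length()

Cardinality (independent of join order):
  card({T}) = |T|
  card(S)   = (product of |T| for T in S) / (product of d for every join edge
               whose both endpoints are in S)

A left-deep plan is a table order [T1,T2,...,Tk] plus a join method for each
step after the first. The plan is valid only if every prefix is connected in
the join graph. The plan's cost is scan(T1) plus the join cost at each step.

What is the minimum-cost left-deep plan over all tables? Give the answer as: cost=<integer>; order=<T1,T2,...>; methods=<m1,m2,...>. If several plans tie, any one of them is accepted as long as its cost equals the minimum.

Selinger DP (subsets sized 1..n):
  {A}: scan cost=60, card=60
  {B}: scan cost=50, card=50
  {C}: scan cost=120, card=120
  {AB}: card=1500; try (B,hash)→720, (A,hash)→820, (A,merge)→820, (B,merge)→830, (A,nl_idx)→1850, (B,nl_idx)→1920 …(+2); best=720 via (B,hash)
  {BC}: card=150; try (B,hash)→840, (B,nl_idx)→990, (C,merge)→1360, (B,merge)→1430, (C,hash)→1780, (C,nl)→6050 …(+1); best=840 via (B,hash)
  {ABC}: card=4500; try (A,hash)→1710, (A,merge)→2610, (C,hash)→3900, (A,nl_idx)→6240, (A,nl)→9840, (C,merge)→19680 …(+1); best=1710 via (A,hash)

cost=1710; order=C,B,A; methods=hash,hash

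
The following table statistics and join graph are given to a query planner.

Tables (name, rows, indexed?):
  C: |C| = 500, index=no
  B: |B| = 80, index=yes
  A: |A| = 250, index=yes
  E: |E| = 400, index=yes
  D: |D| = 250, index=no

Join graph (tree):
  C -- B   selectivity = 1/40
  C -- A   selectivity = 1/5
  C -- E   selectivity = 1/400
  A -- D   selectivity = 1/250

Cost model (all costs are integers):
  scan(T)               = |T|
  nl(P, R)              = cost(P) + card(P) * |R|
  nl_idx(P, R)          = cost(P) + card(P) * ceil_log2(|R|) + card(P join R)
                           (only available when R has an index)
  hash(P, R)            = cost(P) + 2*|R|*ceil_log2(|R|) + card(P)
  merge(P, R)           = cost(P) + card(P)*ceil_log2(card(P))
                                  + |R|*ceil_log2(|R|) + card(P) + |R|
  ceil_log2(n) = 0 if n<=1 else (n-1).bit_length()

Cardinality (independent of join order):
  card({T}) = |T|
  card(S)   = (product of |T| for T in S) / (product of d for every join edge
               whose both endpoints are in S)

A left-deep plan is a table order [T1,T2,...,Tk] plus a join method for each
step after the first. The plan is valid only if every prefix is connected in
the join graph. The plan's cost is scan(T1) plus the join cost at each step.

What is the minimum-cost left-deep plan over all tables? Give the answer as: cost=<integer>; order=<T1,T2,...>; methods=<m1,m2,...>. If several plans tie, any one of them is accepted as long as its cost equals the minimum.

Selinger DP (subsets sized 1..n):
  {C}: scan cost=500, card=500
  {B}: scan cost=80, card=80
  {A}: scan cost=250, card=250
  {E}: scan cost=400, card=400
  {D}: scan cost=250, card=250
  {BC}: card=1000; try (B,hash)→2120, (B,nl_idx)→5000, (C,merge)→5720, (B,merge)→6140, (C,hash)→9160, (C,nl)→40080 …(+1); best=2120 via (B,hash)
  {AC}: card=25000; try (A,hash)→5000, (C,merge)→7500, (A,merge)→7750, (C,hash)→9500, (A,nl_idx)→29500, (C,nl)→125250 …(+1); best=5000 via (A,hash)
  {CE}: card=500; try (E,nl_idx)→5500, (E,hash)→8200, (C,merge)→9400, (E,merge)→9500, (C,hash)→9800, (C,nl)→200400 …(+1); best=5500 via (E,nl_idx)
  {AD}: card=250; try (A,nl_idx)→2500, (D,hash)→4500, (A,hash)→4500, (D,merge)→4750, (A,merge)→4750, (D,nl)→62750 …(+1); best=2500 via (A,nl_idx)
  {ABC}: card=50000; try (A,hash)→7120, (A,merge)→15370, (B,hash)→31120, (A,nl_idx)→60120, (B,nl_idx)→230000, (A,nl)→252120 …(+2); best=7120 via (A,hash)
  {BCE}: card=1000; try (B,hash)→7120, (B,nl_idx)→10000, (E,hash)→10320, (B,merge)→11140, (E,nl_idx)→12120, (E,merge)→17120 …(+2); best=7120 via (B,hash)
  {ACE}: card=25000; try (A,hash)→10000, (A,merge)→12750, (A,nl_idx)→34500, (E,hash)→37200, (A,nl)→130500, (E,nl_idx)→255000 …(+2); best=10000 via (A,hash)
  {ACD}: card=25000; try (C,merge)→9750, (C,hash)→11750, (D,hash)→34000, (C,nl)→127500, (D,merge)→407250, (D,nl)→6255000; best=9750 via (C,merge)
  {ABCE}: card=50000; try (A,hash)→12120, (A,merge)→20370, (B,hash)→36120, (E,hash)→64320, (A,nl_idx)→65120, (B,nl_idx)→235000 …(+6); best=12120 via (A,hash)
  {ABCD}: card=50000; try (B,hash)→35870, (D,hash)→61120, (B,nl_idx)→234750, (B,merge)→410390, (D,merge)→859370, (B,nl)→2009750 …(+1); best=35870 via (B,hash)
  {ACDE}: card=25000; try (D,hash)→39000, (E,hash)→41950, (E,nl_idx)→259750, (D,merge)→412250, (E,merge)→413750, (D,nl)→6260000 …(+1); best=39000 via (D,hash)
  {ABCDE}: card=50000; try (B,hash)→65120, (D,hash)→66120, (E,hash)→93070, (B,nl_idx)→264000, (B,merge)→439640, (E,nl_idx)→535870 …(+5); best=65120 via (B,hash)

cost=65120; order=C,E,A,D,B; methods=nl_idx,hash,hash,hash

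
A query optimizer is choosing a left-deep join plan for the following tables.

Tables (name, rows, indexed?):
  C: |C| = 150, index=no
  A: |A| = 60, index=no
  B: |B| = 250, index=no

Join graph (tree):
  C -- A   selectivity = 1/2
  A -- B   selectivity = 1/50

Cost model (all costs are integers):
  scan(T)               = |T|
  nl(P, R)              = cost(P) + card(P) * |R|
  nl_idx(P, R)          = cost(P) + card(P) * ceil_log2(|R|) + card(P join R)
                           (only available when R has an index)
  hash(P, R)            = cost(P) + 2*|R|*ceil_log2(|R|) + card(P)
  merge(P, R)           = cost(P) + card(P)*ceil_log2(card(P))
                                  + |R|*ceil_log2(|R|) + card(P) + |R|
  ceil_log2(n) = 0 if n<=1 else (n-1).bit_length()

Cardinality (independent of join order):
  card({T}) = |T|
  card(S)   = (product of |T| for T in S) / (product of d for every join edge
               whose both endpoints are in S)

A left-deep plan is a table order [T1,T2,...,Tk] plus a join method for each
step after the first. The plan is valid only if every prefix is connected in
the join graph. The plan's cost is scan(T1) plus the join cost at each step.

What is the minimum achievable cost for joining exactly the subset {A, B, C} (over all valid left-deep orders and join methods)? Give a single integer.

Selinger DP over subsets of {A,B,C}:
  {C}: scan cost=150, card=150
  {A}: scan cost=60, card=60
  {B}: scan cost=250, card=250
  {AC}: card=4500; try (A,hash)→1020, (C,merge)→1830, (A,merge)→1920, (C,hash)→2520, (C,nl)→9060, (A,nl)→9150; best=1020 via (A,hash)
  {AB}: card=300; try (A,hash)→1220, (B,merge)→2730, (A,merge)→2920, (B,hash)→4120, (B,nl)→15060, (A,nl)→15250; best=1220 via (A,hash)
  {ABC}: card=22500; try (C,hash)→3920, (C,merge)→5570, (B,hash)→9520, (C,nl)→46220, (B,merge)→66270, (B,nl)→1126020; best=3920 via (C,hash)

3920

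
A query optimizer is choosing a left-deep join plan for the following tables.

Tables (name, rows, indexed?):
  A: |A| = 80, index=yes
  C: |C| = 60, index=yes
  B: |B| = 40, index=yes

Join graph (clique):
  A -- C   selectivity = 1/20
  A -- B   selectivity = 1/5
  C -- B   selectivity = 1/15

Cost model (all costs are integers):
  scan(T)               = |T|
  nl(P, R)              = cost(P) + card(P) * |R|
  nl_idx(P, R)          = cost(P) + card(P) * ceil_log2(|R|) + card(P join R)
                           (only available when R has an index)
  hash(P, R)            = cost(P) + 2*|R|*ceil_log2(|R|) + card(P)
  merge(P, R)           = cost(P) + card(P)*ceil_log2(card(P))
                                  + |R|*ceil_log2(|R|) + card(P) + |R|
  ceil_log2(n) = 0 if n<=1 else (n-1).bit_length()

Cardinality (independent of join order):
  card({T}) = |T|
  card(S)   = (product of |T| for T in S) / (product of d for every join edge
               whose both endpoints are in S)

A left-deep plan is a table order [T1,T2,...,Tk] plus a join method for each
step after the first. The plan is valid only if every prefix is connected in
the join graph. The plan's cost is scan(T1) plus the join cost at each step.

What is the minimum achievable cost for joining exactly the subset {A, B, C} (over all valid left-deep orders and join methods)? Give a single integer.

Selinger DP over subsets of {A,B,C}:
  {A}: scan cost=80, card=80
  {C}: scan cost=60, card=60
  {B}: scan cost=40, card=40
  {AC}: card=240; try (A,nl_idx)→720, (C,nl_idx)→800, (C,hash)→880, (A,merge)→1120, (C,merge)→1140, (A,hash)→1240 …(+2); best=720 via (A,nl_idx)
  {AB}: card=640; try (B,hash)→640, (A,merge)→960, (A,nl_idx)→960, (B,merge)→1000, (B,nl_idx)→1200, (A,hash)→1200 …(+2); best=640 via (B,hash)
  {BC}: card=160; try (C,nl_idx)→440, (B,nl_idx)→580, (B,hash)→600, (C,merge)→740, (B,merge)→760, (C,hash)→800 …(+2); best=440 via (C,nl_idx)
  {ABC}: card=128; try (B,hash)→1440, (A,nl_idx)→1688, (A,hash)→1720, (C,hash)→2000, (B,nl_idx)→2288, (A,merge)→2520 …(+6); best=1440 via (B,hash)

1440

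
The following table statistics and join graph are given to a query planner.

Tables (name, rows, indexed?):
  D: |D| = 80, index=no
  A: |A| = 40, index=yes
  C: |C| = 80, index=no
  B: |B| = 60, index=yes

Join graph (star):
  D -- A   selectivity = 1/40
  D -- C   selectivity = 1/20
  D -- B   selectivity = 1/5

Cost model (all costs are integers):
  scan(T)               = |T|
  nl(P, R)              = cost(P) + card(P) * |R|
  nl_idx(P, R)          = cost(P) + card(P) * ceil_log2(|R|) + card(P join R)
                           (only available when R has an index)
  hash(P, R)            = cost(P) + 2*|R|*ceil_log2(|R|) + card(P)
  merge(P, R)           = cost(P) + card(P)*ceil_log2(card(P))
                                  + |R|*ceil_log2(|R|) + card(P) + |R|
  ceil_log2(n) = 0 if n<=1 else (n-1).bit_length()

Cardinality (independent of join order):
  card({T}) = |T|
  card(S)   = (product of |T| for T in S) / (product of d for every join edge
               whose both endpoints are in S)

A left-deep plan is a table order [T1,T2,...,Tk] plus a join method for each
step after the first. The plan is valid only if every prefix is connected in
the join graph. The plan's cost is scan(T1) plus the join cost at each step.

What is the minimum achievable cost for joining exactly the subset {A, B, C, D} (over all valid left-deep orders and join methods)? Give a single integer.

2880

Selinger DP over subsets of {A,B,C,D}:
  {D}: scan cost=80, card=80
  {A}: scan cost=40, card=40
  {C}: scan cost=80, card=80
  {B}: scan cost=60, card=60
  {AD}: card=80; try (A,hash)→640, (A,nl_idx)→640, (D,merge)→960, (A,merge)→1000, (D,hash)→1200, (D,nl)→3240 …(+1); best=640 via (A,hash)
  {CD}: card=320; try (D,hash)→1280, (C,hash)→1280, (D,merge)→1360, (C,merge)→1360, (D,nl)→6480, (C,nl)→6480; best=1280 via (D,hash)
  {BD}: card=960; try (B,hash)→880, (D,merge)→1120, (B,merge)→1140, (D,hash)→1240, (B,nl_idx)→1520, (D,nl)→4860 …(+1); best=880 via (B,hash)
  {ACD}: card=320; try (C,hash)→1840, (C,merge)→1920, (A,hash)→2080, (A,nl_idx)→3520, (A,merge)→4760, (C,nl)→7040 …(+1); best=1840 via (C,hash)
  {ABD}: card=960; try (B,hash)→1440, (B,merge)→1700, (B,nl_idx)→2080, (A,hash)→2320, (B,nl)→5440, (A,nl_idx)→7600 …(+2); best=1440 via (B,hash)
  {BCD}: card=3840; try (B,hash)→2320, (C,hash)→2960, (B,merge)→4900, (B,nl_idx)→7040, (C,merge)→12080, (B,nl)→20480 …(+1); best=2320 via (B,hash)
  {ABCD}: card=3840; try (B,hash)→2880, (C,hash)→3520, (B,merge)→5460, (A,hash)→6640, (B,nl_idx)→7600, (C,merge)→12640 …(+5); best=2880 via (B,hash)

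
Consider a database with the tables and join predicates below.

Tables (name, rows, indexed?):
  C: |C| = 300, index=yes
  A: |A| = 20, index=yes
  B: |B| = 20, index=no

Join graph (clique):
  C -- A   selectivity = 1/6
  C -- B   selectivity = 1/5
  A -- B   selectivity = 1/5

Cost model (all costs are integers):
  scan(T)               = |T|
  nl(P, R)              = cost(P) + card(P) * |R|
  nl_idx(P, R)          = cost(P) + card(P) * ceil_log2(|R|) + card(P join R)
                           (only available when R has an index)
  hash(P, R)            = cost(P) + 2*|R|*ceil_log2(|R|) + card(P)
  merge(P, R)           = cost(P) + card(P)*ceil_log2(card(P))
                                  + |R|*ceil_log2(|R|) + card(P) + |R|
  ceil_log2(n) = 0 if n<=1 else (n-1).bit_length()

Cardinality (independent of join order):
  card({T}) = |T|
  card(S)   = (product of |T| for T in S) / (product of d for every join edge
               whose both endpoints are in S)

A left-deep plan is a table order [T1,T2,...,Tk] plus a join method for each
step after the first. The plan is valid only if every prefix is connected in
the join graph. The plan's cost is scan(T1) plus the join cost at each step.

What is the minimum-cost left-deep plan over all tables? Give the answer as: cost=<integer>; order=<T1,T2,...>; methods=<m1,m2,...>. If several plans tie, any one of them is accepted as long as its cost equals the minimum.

cost=1720; order=B,A,C; methods=nl_idx,nl_idx

Selinger DP (subsets sized 1..n):
  {C}: scan cost=300, card=300
  {A}: scan cost=20, card=20
  {B}: scan cost=20, card=20
  {AC}: card=1000; try (A,hash)→800, (C,nl_idx)→1200, (A,nl_idx)→2800, (C,merge)→3140, (A,merge)→3420, (C,hash)→5440 …(+2); best=800 via (A,hash)
  {BC}: card=1200; try (B,hash)→800, (C,nl_idx)→1400, (C,merge)→3140, (B,merge)→3420, (C,hash)→5440, (C,nl)→6020 …(+1); best=800 via (B,hash)
  {AB}: card=80; try (A,nl_idx)→200, (B,hash)→240, (A,hash)→240, (B,merge)→260, (A,merge)→260, (B,nl)→420 …(+1); best=200 via (A,nl_idx)
  {ABC}: card=800; try (C,nl_idx)→1720, (B,hash)→2000, (A,hash)→2200, (C,merge)→3840, (C,hash)→5680, (A,nl_idx)→7600 …(+5); best=1720 via (C,nl_idx)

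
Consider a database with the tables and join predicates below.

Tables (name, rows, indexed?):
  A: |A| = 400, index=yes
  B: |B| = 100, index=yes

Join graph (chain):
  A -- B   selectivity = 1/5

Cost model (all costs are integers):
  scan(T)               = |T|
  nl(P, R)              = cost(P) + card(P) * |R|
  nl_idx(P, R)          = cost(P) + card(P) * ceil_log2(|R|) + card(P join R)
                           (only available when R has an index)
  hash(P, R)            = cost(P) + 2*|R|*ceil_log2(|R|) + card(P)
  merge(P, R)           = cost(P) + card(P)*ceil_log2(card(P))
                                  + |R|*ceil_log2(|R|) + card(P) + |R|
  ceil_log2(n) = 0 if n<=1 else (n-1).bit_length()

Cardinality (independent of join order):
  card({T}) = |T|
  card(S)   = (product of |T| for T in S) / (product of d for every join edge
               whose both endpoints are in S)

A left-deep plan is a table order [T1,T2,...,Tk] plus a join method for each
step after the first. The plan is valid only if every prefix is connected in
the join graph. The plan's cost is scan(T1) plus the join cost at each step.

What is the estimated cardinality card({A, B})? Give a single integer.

Tables in S: A(400), B(100)
Edges inside S: A-B(d=5)
numerator = 400 * 100 = 40000
denominator = 5 = 5
card(S) = 40000 / 5 = 8000

8000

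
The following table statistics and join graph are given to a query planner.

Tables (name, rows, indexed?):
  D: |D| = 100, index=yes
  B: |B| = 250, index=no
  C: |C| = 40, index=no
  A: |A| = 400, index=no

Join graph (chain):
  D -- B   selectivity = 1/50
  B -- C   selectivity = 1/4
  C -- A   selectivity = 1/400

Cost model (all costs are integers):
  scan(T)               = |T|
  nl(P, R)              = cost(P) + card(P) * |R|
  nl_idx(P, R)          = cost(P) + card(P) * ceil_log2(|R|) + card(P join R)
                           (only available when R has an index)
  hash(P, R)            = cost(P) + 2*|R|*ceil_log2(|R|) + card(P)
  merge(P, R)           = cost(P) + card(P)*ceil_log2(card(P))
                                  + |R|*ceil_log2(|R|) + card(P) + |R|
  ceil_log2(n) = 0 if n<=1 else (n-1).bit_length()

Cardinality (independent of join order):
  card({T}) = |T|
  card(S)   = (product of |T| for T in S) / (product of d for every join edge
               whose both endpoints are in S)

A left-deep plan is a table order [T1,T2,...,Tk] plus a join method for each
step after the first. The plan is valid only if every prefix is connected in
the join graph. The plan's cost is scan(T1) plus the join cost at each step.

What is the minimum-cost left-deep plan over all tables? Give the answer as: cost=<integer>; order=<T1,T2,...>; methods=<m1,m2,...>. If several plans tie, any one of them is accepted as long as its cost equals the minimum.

cost=7710; order=A,C,B,D; methods=hash,merge,hash

Selinger DP (subsets sized 1..n):
  {D}: scan cost=100, card=100
  {B}: scan cost=250, card=250
  {C}: scan cost=40, card=40
  {A}: scan cost=400, card=400
  {BD}: card=500; try (D,hash)→1900, (D,nl_idx)→2500, (B,merge)→3150, (D,merge)→3300, (B,hash)→4200, (B,nl)→25100 …(+1); best=1900 via (D,hash)
  {BC}: card=2500; try (C,hash)→980, (B,merge)→2570, (C,merge)→2780, (B,hash)→4080, (B,nl)→10040, (C,nl)→10250; best=980 via (C,hash)
  {AC}: card=40; try (C,hash)→1280, (A,merge)→4320, (C,merge)→4680, (A,hash)→7280, (A,nl)→16040, (C,nl)→16400; best=1280 via (C,hash)
  {BCD}: card=5000; try (C,hash)→2880, (D,hash)→4880, (C,merge)→7180, (C,nl)→21900, (D,nl_idx)→23480, (D,merge)→34280 …(+1); best=2880 via (C,hash)
  {ABC}: card=2500; try (B,merge)→3810, (B,hash)→5320, (A,hash)→10680, (B,nl)→11280, (A,merge)→37480, (A,nl)→1000980; best=3810 via (B,merge)
  {ABCD}: card=5000; try (D,hash)→7710, (A,hash)→15080, (D,nl_idx)→26310, (D,merge)→37110, (A,merge)→76880, (D,nl)→253810 …(+1); best=7710 via (D,hash)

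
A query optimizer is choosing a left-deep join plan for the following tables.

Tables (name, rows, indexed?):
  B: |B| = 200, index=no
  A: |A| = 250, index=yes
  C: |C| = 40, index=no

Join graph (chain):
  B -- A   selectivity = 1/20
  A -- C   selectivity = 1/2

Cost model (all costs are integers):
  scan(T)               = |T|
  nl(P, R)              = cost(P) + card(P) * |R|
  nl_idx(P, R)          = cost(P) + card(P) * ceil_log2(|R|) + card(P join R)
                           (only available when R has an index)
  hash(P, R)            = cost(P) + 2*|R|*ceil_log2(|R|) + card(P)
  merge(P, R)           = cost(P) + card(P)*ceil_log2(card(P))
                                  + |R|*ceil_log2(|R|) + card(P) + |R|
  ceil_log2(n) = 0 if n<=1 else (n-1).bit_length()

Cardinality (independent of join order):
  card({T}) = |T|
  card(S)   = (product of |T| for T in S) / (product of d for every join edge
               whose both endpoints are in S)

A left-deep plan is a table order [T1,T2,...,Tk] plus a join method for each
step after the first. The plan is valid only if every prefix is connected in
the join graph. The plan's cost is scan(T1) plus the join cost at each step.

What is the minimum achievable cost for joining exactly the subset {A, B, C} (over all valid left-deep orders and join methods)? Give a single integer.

Selinger DP over subsets of {A,B,C}:
  {B}: scan cost=200, card=200
  {A}: scan cost=250, card=250
  {C}: scan cost=40, card=40
  {AB}: card=2500; try (B,hash)→3700, (A,merge)→4250, (B,merge)→4300, (A,nl_idx)→4300, (A,hash)→4400, (A,nl)→50200 …(+1); best=3700 via (B,hash)
  {AC}: card=5000; try (C,hash)→980, (A,merge)→2570, (C,merge)→2780, (A,hash)→4080, (A,nl_idx)→5360, (A,nl)→10040 …(+1); best=980 via (C,hash)
  {ABC}: card=50000; try (C,hash)→6680, (B,hash)→9180, (C,merge)→36480, (B,merge)→72780, (C,nl)→103700, (B,nl)→1000980; best=6680 via (C,hash)

6680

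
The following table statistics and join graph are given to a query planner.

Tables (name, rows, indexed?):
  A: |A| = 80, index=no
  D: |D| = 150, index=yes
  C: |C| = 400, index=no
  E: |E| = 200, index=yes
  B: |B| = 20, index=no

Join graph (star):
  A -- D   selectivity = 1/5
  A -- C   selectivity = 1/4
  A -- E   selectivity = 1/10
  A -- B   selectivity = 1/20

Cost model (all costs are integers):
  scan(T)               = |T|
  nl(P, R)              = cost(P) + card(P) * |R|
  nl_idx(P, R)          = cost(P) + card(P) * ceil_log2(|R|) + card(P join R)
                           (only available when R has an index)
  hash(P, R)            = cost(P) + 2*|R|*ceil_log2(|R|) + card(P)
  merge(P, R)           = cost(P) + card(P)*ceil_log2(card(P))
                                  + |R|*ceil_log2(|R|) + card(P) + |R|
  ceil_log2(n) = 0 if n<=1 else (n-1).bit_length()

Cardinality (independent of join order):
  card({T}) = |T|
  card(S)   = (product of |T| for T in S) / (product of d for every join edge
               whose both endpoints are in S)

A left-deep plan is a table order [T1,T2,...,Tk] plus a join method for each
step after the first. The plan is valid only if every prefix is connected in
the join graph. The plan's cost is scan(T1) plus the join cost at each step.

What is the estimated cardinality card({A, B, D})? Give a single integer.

Tables in S: A(80), B(20), D(150)
Edges inside S: A-D(d=5), A-B(d=20)
numerator = 80 * 20 * 150 = 240000
denominator = 5 * 20 = 100
card(S) = 240000 / 100 = 2400

2400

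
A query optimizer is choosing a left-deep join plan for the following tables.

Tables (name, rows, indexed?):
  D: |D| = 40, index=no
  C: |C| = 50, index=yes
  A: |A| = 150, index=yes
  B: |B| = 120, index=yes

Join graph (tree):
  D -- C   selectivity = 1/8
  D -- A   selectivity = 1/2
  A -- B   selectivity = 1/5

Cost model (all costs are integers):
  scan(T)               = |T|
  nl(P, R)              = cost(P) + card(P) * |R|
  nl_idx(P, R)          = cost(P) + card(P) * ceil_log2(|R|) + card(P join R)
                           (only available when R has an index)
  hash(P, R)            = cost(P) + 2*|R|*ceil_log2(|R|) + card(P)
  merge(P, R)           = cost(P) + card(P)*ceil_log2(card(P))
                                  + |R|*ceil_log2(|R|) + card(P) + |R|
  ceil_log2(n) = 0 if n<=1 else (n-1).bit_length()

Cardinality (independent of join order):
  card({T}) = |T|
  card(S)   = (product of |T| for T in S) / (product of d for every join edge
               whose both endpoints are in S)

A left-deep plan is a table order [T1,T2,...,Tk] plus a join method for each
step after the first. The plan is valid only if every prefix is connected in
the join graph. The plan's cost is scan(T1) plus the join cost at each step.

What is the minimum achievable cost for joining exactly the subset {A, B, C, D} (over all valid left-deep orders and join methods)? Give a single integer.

Selinger DP over subsets of {A,B,C,D}:
  {D}: scan cost=40, card=40
  {C}: scan cost=50, card=50
  {A}: scan cost=150, card=150
  {B}: scan cost=120, card=120
  {CD}: card=250; try (C,nl_idx)→530, (D,hash)→580, (C,merge)→670, (D,merge)→680, (C,hash)→680, (C,nl)→2040 …(+1); best=530 via (C,nl_idx)
  {AD}: card=3000; try (D,hash)→780, (A,merge)→1670, (D,merge)→1780, (A,hash)→2480, (A,nl_idx)→3360, (A,nl)→6040 …(+1); best=780 via (D,hash)
  {AB}: card=3600; try (B,hash)→1980, (A,merge)→2430, (B,merge)→2460, (A,hash)→2640, (A,nl_idx)→4680, (B,nl_idx)→4800 …(+2); best=1980 via (B,hash)
  {ACD}: card=18750; try (A,hash)→3180, (A,merge)→4130, (C,hash)→4380, (A,nl_idx)→21280, (C,nl_idx)→37530, (A,nl)→38030 …(+2); best=3180 via (A,hash)
  {ABD}: card=72000; try (B,hash)→5460, (D,hash)→6060, (B,merge)→40740, (D,merge)→49060, (B,nl_idx)→93780, (D,nl)→145980 …(+1); best=5460 via (B,hash)
  {ABCD}: card=450000; try (B,hash)→23610, (C,hash)→78060, (B,merge)→304140, (B,nl_idx)→584430, (C,nl_idx)→887460, (C,merge)→1301810 …(+2); best=23610 via (B,hash)

23610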